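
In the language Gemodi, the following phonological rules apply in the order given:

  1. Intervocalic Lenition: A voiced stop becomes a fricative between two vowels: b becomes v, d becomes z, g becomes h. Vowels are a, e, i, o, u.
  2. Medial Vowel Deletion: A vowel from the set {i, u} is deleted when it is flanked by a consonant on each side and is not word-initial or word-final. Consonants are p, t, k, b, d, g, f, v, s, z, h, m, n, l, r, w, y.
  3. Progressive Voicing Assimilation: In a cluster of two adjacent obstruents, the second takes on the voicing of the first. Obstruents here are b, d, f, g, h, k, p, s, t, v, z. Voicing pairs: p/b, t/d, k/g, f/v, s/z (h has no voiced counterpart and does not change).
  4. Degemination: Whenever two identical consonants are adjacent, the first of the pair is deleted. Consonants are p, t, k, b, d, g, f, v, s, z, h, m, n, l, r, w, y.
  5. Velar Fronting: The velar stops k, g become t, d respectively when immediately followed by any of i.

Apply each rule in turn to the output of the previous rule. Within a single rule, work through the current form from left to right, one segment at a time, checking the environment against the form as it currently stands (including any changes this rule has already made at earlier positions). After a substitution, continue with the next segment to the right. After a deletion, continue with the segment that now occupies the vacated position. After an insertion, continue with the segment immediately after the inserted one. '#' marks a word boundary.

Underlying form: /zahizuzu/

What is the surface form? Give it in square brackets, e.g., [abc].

1 Intervocalic Lenition: no change — [zahizuzu]
2 Medial Vowel Deletion: [zahizuzu] → [zahzzu]
3 Progressive Voicing Assimilation: [zahzzu] → [zahssu]
4 Degemination: [zahssu] → [zahsu]
5 Velar Fronting: no change — [zahsu]

[zahsu]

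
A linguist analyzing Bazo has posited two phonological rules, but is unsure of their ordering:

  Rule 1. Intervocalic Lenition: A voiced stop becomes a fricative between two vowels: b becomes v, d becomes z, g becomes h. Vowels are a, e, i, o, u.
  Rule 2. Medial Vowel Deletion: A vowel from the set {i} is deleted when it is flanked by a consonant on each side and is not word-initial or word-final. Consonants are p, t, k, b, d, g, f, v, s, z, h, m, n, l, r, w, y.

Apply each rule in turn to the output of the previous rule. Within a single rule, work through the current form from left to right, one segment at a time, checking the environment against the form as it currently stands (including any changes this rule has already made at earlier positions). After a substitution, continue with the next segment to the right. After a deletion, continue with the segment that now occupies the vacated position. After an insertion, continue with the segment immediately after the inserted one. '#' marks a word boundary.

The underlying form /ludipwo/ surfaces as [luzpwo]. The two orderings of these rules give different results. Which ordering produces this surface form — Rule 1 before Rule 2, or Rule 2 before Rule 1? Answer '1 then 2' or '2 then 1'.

1 then 2

Order 1 then 2:
  1 Intervocalic Lenition: [ludipwo] → [luzipwo]
  2 Medial Vowel Deletion: [luzipwo] → [luzpwo]
  result: [luzpwo]
Order 2 then 1:
  2 Medial Vowel Deletion: [ludipwo] → [ludpwo]
  1 Intervocalic Lenition: no change — [ludpwo]
  result: [ludpwo]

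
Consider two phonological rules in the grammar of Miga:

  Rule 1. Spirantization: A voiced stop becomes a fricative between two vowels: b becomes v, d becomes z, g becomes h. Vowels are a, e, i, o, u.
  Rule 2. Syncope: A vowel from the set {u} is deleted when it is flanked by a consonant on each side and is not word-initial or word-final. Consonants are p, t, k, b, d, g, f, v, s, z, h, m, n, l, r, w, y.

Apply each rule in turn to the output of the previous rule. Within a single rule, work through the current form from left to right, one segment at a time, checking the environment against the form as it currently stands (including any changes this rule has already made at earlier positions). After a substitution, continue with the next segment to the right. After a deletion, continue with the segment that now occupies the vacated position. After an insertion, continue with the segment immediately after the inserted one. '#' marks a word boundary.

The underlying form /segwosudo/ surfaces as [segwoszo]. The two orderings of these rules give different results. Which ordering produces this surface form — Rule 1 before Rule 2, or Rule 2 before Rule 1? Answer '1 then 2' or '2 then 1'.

Order 1 then 2:
  1 Spirantization: [segwosudo] → [segwosuzo]
  2 Syncope: [segwosuzo] → [segwoszo]
  result: [segwoszo]
Order 2 then 1:
  2 Syncope: [segwosudo] → [segwosdo]
  1 Spirantization: no change — [segwosdo]
  result: [segwosdo]

1 then 2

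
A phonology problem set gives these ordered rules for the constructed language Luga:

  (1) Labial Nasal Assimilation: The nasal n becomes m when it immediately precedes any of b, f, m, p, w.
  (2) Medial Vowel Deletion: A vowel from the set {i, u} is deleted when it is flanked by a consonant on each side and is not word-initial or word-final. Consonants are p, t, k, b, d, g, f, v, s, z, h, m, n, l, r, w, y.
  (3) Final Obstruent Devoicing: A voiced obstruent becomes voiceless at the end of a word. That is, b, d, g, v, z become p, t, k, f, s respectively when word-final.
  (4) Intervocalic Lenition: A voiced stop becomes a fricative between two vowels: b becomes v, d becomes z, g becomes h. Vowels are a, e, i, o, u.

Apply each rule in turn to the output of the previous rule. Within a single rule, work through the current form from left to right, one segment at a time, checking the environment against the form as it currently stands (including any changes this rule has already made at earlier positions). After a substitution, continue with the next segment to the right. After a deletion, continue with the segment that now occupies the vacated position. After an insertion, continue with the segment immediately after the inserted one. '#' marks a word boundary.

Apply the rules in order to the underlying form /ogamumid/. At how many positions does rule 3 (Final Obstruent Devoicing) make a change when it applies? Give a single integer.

1

(1) Labial Nasal Assimilation: no change — [ogamumid]
(2) Medial Vowel Deletion: [ogamumid] → [ogammd]
(3) Final Obstruent Devoicing: [ogammd] → [ogammt]
(4) Intervocalic Lenition: [ogammt] → [ohammt]
Rule 3 changed 1 position(s).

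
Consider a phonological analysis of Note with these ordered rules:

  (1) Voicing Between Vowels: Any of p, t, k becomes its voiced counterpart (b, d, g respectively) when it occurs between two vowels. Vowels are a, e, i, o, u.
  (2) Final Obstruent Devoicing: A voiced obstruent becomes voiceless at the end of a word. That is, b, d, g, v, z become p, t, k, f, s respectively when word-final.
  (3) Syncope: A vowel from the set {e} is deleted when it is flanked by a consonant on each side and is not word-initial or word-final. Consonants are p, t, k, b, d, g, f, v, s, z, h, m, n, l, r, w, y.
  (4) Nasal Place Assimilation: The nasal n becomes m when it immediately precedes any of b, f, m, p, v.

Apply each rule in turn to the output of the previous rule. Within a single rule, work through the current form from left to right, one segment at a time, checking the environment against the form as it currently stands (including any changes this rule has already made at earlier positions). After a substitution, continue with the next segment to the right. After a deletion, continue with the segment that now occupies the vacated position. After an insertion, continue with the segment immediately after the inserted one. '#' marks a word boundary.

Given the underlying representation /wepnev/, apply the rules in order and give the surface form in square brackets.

(1) Voicing Between Vowels: no change — [wepnev]
(2) Final Obstruent Devoicing: [wepnev] → [wepnef]
(3) Syncope: [wepnef] → [wpnf]
(4) Nasal Place Assimilation: [wpnf] → [wpmf]

[wpmf]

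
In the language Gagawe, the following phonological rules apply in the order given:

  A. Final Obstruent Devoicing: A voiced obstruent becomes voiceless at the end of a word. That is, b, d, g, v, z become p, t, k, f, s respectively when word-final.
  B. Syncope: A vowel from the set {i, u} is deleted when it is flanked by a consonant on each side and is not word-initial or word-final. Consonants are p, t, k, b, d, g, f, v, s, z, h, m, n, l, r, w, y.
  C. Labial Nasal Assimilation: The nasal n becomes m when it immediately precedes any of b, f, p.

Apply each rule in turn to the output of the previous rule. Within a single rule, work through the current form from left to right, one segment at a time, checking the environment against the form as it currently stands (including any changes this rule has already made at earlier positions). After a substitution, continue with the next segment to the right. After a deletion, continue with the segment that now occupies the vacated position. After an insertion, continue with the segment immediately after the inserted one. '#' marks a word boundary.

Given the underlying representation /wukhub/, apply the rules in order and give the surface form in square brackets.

A Final Obstruent Devoicing: [wukhub] → [wukhup]
B Syncope: [wukhup] → [wkhp]
C Labial Nasal Assimilation: no change — [wkhp]

[wkhp]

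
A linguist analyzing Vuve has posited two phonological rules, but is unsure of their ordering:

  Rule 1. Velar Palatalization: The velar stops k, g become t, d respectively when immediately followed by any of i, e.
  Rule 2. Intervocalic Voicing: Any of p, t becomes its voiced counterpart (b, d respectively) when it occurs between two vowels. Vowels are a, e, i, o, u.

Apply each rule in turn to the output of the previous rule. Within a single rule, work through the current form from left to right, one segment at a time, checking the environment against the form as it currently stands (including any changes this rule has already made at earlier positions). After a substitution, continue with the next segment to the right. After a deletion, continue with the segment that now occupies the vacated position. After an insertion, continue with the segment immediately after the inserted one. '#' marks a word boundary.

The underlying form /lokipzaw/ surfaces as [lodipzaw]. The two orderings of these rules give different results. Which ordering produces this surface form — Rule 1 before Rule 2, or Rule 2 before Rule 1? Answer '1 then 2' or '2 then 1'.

1 then 2

Order 1 then 2:
  1 Velar Palatalization: [lokipzaw] → [lotipzaw]
  2 Intervocalic Voicing: [lotipzaw] → [lodipzaw]
  result: [lodipzaw]
Order 2 then 1:
  2 Intervocalic Voicing: no change — [lokipzaw]
  1 Velar Palatalization: [lokipzaw] → [lotipzaw]
  result: [lotipzaw]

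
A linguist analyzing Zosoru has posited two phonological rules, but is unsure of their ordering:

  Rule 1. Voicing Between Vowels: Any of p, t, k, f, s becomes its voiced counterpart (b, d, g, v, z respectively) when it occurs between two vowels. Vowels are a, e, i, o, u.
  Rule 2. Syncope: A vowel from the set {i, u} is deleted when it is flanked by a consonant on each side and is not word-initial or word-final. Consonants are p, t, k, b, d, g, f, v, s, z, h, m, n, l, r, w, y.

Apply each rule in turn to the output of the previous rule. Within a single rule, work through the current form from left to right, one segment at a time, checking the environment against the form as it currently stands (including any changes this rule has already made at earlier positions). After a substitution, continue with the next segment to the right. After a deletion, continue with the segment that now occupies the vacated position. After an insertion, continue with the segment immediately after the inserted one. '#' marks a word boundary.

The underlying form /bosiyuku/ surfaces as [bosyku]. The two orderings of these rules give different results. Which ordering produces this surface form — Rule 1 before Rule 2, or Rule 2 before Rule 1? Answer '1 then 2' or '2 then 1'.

Order 1 then 2:
  1 Voicing Between Vowels: [bosiyuku] → [boziyugu]
  2 Syncope: [boziyugu] → [bozygu]
  result: [bozygu]
Order 2 then 1:
  2 Syncope: [bosiyuku] → [bosyku]
  1 Voicing Between Vowels: no change — [bosyku]
  result: [bosyku]

2 then 1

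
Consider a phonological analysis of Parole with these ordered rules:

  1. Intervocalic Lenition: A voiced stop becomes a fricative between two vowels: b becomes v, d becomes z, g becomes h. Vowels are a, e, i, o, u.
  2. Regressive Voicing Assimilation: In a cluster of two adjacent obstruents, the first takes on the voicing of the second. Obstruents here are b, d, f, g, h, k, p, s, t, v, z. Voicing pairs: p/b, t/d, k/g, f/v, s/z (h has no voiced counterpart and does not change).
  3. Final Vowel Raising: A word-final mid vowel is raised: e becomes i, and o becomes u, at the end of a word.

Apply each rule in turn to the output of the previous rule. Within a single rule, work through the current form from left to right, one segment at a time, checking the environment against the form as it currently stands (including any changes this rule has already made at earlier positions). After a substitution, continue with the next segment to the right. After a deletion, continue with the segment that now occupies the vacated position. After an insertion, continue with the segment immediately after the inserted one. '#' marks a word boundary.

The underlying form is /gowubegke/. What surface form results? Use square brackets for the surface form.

[gowuvekki]

1 Intervocalic Lenition: [gowubegke] → [gowuvegke]
2 Regressive Voicing Assimilation: [gowuvegke] → [gowuvekke]
3 Final Vowel Raising: [gowuvekke] → [gowuvekki]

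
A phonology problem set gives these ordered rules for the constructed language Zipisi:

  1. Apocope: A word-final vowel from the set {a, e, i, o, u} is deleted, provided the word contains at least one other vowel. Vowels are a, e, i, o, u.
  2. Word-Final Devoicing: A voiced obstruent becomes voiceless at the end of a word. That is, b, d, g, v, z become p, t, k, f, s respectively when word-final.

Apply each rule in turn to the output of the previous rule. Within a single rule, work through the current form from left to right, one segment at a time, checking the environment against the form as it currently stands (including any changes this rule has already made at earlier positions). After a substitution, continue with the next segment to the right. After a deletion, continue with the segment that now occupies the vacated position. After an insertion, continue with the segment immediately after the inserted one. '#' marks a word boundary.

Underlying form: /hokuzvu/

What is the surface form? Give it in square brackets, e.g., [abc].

1 Apocope: [hokuzvu] → [hokuzv]
2 Word-Final Devoicing: [hokuzv] → [hokuzf]

[hokuzf]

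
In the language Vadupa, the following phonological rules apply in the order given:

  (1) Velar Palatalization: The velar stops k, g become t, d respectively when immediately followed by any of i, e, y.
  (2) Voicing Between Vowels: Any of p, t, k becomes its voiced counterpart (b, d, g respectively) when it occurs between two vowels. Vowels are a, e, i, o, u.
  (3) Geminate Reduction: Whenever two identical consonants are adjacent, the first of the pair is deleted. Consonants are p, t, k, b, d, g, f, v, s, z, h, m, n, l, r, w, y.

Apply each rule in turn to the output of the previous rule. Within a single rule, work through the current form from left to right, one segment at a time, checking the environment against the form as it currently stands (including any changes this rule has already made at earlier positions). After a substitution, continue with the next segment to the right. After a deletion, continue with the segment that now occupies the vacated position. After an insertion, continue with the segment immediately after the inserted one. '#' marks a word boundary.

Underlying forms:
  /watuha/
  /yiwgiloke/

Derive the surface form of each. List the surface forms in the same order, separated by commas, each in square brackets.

[waduha], [yiwdilode]

/watuha/:
  (1) Velar Palatalization: no change — [watuha]
  (2) Voicing Between Vowels: [watuha] → [waduha]
  (3) Geminate Reduction: no change — [waduha]
/yiwgiloke/:
  (1) Velar Palatalization: [yiwgiloke] → [yiwdilote]
  (2) Voicing Between Vowels: [yiwdilote] → [yiwdilode]
  (3) Geminate Reduction: no change — [yiwdilode]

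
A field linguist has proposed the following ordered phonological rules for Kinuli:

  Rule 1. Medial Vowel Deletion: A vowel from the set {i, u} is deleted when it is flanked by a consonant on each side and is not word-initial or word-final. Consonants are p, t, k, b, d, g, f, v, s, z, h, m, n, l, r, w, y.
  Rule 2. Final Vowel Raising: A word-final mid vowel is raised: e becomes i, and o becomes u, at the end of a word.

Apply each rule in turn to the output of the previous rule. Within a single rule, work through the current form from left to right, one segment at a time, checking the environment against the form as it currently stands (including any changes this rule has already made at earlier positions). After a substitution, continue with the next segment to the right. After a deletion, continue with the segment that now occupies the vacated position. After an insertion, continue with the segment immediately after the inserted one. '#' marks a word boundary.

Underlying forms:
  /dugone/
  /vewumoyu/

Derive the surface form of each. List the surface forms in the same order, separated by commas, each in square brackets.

[dgoni], [vewmoyu]

/dugone/:
  Rule 1 Medial Vowel Deletion: [dugone] → [dgone]
  Rule 2 Final Vowel Raising: [dgone] → [dgoni]
/vewumoyu/:
  Rule 1 Medial Vowel Deletion: [vewumoyu] → [vewmoyu]
  Rule 2 Final Vowel Raising: no change — [vewmoyu]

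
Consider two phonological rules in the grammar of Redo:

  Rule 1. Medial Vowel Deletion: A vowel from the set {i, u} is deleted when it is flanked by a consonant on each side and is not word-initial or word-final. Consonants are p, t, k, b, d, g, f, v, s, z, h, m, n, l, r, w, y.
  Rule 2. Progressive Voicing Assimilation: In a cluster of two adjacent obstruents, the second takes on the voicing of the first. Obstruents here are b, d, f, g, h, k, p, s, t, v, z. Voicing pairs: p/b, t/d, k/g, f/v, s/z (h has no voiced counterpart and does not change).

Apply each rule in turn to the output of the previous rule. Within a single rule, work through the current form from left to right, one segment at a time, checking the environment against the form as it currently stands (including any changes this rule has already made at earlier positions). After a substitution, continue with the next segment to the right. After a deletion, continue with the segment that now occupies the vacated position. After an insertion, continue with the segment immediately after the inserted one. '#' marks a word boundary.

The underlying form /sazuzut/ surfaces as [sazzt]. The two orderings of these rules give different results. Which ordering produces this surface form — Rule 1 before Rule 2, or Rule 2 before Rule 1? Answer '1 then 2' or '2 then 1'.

2 then 1

Order 1 then 2:
  1 Medial Vowel Deletion: [sazuzut] → [sazzt]
  2 Progressive Voicing Assimilation: [sazzt] → [sazzd]
  result: [sazzd]
Order 2 then 1:
  2 Progressive Voicing Assimilation: no change — [sazuzut]
  1 Medial Vowel Deletion: [sazuzut] → [sazzt]
  result: [sazzt]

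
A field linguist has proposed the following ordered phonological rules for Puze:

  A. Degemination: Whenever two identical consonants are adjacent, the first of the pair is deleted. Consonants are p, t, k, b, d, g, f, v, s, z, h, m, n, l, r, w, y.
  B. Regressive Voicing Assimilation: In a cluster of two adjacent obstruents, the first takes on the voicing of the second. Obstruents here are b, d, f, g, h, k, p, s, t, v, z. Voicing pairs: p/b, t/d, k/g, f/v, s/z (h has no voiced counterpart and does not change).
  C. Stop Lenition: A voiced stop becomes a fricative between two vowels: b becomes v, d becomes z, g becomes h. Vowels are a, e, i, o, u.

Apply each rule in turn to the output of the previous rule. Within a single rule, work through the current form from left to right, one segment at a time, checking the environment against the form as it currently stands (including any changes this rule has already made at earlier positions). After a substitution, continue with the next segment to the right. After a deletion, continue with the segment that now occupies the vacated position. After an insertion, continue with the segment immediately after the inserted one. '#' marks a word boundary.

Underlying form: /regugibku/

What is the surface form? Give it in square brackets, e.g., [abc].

A Degemination: no change — [regugibku]
B Regressive Voicing Assimilation: [regugibku] → [regugipku]
C Stop Lenition: [regugipku] → [rehuhipku]

[rehuhipku]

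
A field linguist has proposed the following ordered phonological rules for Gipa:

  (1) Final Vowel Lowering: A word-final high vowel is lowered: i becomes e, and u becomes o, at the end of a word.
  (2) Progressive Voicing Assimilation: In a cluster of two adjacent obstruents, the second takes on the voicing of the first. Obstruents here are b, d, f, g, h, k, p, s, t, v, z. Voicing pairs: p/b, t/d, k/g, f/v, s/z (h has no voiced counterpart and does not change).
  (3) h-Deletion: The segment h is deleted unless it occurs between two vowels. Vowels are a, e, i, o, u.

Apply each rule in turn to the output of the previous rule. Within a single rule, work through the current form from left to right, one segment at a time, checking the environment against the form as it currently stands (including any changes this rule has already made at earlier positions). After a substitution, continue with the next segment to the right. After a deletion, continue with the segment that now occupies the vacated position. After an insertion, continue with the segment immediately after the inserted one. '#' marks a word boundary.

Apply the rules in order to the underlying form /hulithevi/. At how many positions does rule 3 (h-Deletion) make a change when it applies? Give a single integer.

(1) Final Vowel Lowering: [hulithevi] → [hulitheve]
(2) Progressive Voicing Assimilation: no change — [hulitheve]
(3) h-Deletion: [hulitheve] → [uliteve]
Rule 3 changed 2 position(s).

2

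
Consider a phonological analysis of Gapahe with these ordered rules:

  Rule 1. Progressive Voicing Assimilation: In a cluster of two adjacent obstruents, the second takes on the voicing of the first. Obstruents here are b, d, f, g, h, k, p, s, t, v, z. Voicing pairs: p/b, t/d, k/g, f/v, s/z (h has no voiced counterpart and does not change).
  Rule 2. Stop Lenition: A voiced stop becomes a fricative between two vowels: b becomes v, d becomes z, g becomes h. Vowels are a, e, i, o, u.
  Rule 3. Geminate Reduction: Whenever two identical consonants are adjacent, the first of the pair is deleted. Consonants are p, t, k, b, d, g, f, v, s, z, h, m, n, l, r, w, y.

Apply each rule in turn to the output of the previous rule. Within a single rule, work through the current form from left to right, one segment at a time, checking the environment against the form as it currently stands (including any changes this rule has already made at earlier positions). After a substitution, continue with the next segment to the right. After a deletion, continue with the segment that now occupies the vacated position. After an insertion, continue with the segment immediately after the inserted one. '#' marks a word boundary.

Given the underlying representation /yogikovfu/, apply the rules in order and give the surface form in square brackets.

[yohikovu]

Rule 1 Progressive Voicing Assimilation: [yogikovfu] → [yogikovvu]
Rule 2 Stop Lenition: [yogikovvu] → [yohikovvu]
Rule 3 Geminate Reduction: [yohikovvu] → [yohikovu]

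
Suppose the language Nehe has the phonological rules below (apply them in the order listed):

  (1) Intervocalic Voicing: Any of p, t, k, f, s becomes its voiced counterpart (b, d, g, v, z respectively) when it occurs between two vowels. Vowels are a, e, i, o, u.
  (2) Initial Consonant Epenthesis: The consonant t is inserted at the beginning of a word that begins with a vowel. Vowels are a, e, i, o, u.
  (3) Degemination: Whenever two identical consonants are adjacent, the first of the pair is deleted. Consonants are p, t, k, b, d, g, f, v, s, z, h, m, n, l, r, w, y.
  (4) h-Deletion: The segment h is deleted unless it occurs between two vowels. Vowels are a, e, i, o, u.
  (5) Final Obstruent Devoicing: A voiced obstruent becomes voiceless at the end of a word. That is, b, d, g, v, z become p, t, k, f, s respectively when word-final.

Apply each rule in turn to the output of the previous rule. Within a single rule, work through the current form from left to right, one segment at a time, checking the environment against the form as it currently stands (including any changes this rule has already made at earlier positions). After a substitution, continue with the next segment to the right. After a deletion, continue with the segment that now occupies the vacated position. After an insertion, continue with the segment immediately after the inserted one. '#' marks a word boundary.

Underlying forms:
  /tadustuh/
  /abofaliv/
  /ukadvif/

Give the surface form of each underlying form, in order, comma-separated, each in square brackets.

[tadustu], [tabovalif], [tugadvif]

/tadustuh/:
  (1) Intervocalic Voicing: no change — [tadustuh]
  (2) Initial Consonant Epenthesis: no change — [tadustuh]
  (3) Degemination: no change — [tadustuh]
  (4) h-Deletion: [tadustuh] → [tadustu]
  (5) Final Obstruent Devoicing: no change — [tadustu]
/abofaliv/:
  (1) Intervocalic Voicing: [abofaliv] → [abovaliv]
  (2) Initial Consonant Epenthesis: [abovaliv] → [tabovaliv]
  (3) Degemination: no change — [tabovaliv]
  (4) h-Deletion: no change — [tabovaliv]
  (5) Final Obstruent Devoicing: [tabovaliv] → [tabovalif]
/ukadvif/:
  (1) Intervocalic Voicing: [ukadvif] → [ugadvif]
  (2) Initial Consonant Epenthesis: [ugadvif] → [tugadvif]
  (3) Degemination: no change — [tugadvif]
  (4) h-Deletion: no change — [tugadvif]
  (5) Final Obstruent Devoicing: no change — [tugadvif]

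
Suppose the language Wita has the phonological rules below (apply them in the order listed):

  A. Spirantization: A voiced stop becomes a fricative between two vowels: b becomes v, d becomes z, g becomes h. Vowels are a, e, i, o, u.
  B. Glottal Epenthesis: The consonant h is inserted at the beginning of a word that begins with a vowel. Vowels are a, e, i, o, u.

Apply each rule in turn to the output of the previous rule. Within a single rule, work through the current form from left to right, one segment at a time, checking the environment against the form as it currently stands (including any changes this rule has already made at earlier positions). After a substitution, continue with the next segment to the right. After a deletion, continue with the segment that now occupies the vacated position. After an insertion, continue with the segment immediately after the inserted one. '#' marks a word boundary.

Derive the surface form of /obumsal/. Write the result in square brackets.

[hovumsal]

A Spirantization: [obumsal] → [ovumsal]
B Glottal Epenthesis: [ovumsal] → [hovumsal]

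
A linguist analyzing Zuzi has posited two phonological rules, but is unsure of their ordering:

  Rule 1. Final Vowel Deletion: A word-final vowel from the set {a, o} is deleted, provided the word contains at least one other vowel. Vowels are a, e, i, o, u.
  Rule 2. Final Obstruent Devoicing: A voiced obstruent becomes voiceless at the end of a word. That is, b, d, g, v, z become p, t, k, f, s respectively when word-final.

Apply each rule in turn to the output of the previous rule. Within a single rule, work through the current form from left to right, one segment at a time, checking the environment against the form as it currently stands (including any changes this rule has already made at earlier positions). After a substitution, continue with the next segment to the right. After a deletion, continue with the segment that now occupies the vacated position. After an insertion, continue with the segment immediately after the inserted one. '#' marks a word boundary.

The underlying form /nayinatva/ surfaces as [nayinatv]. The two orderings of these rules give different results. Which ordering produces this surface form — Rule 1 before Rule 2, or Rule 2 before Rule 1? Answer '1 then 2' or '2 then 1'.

Order 1 then 2:
  1 Final Vowel Deletion: [nayinatva] → [nayinatv]
  2 Final Obstruent Devoicing: [nayinatv] → [nayinatf]
  result: [nayinatf]
Order 2 then 1:
  2 Final Obstruent Devoicing: no change — [nayinatva]
  1 Final Vowel Deletion: [nayinatva] → [nayinatv]
  result: [nayinatv]

2 then 1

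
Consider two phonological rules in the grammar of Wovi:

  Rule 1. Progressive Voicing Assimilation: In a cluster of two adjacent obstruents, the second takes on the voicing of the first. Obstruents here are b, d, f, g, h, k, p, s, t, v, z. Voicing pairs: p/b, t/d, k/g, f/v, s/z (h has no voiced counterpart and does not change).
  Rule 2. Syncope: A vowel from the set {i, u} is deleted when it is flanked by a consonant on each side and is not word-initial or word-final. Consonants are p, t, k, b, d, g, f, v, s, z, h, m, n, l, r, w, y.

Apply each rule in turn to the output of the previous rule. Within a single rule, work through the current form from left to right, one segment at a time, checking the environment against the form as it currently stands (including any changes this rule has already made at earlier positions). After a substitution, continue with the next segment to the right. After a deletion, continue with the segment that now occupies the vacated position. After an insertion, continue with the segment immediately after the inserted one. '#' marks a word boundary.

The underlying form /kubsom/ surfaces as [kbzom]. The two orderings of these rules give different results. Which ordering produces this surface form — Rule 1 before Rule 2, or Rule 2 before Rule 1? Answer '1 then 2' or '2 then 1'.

Order 1 then 2:
  1 Progressive Voicing Assimilation: [kubsom] → [kubzom]
  2 Syncope: [kubzom] → [kbzom]
  result: [kbzom]
Order 2 then 1:
  2 Syncope: [kubsom] → [kbsom]
  1 Progressive Voicing Assimilation: [kbsom] → [kpsom]
  result: [kpsom]

1 then 2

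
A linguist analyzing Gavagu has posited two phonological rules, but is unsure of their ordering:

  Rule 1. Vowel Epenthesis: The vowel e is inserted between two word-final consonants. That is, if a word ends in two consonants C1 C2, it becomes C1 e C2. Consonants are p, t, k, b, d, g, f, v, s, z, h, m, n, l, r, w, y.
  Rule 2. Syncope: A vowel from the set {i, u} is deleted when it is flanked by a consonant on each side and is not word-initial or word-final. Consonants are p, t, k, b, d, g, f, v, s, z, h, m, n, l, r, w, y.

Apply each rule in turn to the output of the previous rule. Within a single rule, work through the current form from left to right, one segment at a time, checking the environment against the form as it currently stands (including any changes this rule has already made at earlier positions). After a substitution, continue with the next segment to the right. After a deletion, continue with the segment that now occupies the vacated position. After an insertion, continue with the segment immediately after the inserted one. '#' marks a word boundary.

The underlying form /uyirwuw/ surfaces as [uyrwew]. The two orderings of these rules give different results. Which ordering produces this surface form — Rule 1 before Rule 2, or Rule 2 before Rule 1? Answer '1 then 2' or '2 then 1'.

Order 1 then 2:
  1 Vowel Epenthesis: no change — [uyirwuw]
  2 Syncope: [uyirwuw] → [uyrww]
  result: [uyrww]
Order 2 then 1:
  2 Syncope: [uyirwuw] → [uyrww]
  1 Vowel Epenthesis: [uyrww] → [uyrwew]
  result: [uyrwew]

2 then 1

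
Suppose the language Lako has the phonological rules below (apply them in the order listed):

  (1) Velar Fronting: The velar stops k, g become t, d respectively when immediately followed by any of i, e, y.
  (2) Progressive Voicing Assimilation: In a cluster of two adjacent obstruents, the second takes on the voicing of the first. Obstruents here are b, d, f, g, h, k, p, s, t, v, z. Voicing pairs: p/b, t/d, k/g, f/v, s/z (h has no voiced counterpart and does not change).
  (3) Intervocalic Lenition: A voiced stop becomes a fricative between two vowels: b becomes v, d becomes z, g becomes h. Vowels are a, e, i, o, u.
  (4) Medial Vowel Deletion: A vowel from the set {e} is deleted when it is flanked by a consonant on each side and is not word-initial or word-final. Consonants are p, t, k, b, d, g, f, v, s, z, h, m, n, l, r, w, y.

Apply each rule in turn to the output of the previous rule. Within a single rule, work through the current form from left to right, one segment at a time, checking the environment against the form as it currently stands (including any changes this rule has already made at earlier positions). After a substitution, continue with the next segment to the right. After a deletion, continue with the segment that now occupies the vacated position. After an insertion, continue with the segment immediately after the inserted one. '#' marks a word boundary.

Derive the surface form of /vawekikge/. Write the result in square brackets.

[vawtikte]

(1) Velar Fronting: [vawekikge] → [vawetikde]
(2) Progressive Voicing Assimilation: [vawetikde] → [vawetikte]
(3) Intervocalic Lenition: no change — [vawetikte]
(4) Medial Vowel Deletion: [vawetikte] → [vawtikte]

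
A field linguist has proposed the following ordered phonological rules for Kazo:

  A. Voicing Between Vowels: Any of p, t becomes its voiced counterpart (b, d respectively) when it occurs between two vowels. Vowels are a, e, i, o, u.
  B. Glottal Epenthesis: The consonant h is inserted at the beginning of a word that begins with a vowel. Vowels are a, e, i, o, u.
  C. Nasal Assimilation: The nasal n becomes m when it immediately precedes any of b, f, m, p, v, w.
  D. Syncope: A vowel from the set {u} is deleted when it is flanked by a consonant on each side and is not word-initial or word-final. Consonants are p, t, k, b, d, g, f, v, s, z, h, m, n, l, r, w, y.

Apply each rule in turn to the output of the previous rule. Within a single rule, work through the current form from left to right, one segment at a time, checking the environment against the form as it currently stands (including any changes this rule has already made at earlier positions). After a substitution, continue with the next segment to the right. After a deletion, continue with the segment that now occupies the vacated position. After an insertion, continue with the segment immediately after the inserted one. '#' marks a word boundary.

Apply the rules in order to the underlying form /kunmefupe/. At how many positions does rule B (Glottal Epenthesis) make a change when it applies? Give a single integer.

0

A Voicing Between Vowels: [kunmefupe] → [kunmefube]
B Glottal Epenthesis: no change — [kunmefube]
C Nasal Assimilation: [kunmefube] → [kummefube]
D Syncope: [kummefube] → [kmmefbe]
Rule B changed 0 position(s).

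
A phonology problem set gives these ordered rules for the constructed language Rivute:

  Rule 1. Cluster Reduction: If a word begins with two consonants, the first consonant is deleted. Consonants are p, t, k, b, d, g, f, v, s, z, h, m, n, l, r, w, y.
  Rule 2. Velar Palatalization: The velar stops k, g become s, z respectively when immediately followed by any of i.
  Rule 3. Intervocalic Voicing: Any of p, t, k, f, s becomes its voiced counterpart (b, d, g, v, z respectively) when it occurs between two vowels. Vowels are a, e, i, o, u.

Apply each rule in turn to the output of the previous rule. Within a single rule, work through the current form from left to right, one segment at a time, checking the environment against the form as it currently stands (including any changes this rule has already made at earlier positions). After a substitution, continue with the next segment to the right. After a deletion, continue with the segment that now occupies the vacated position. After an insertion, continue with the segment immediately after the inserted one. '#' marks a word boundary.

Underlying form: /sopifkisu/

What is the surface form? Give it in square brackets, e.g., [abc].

[sobifsizu]

Rule 1 Cluster Reduction: no change — [sopifkisu]
Rule 2 Velar Palatalization: [sopifkisu] → [sopifsisu]
Rule 3 Intervocalic Voicing: [sopifsisu] → [sobifsizu]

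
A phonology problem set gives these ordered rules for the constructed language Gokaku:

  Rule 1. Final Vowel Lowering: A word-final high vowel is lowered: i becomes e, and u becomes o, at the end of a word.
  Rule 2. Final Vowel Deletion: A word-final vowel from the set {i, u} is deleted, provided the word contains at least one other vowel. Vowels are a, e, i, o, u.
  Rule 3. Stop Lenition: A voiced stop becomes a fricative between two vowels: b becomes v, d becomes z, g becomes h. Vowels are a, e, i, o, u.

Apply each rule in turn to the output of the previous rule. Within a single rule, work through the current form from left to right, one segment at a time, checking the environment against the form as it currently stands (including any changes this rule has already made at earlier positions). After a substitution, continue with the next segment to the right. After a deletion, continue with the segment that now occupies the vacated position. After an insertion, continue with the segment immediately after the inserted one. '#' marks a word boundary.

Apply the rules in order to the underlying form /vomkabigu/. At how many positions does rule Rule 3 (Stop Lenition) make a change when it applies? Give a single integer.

Rule 1 Final Vowel Lowering: [vomkabigu] → [vomkabigo]
Rule 2 Final Vowel Deletion: no change — [vomkabigo]
Rule 3 Stop Lenition: [vomkabigo] → [vomkaviho]
Rule Rule 3 changed 2 position(s).

2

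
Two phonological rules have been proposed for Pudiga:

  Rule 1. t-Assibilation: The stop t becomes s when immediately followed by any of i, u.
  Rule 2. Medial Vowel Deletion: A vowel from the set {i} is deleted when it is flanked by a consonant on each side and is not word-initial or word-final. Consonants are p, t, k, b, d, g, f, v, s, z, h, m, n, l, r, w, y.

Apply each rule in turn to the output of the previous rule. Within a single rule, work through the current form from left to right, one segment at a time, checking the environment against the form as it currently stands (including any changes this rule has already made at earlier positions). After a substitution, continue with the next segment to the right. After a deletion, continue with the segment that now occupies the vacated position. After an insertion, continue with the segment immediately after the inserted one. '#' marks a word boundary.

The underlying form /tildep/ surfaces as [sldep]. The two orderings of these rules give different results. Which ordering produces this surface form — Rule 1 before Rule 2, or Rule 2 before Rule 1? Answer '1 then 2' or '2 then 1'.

1 then 2

Order 1 then 2:
  1 t-Assibilation: [tildep] → [sildep]
  2 Medial Vowel Deletion: [sildep] → [sldep]
  result: [sldep]
Order 2 then 1:
  2 Medial Vowel Deletion: [tildep] → [tldep]
  1 t-Assibilation: no change — [tldep]
  result: [tldep]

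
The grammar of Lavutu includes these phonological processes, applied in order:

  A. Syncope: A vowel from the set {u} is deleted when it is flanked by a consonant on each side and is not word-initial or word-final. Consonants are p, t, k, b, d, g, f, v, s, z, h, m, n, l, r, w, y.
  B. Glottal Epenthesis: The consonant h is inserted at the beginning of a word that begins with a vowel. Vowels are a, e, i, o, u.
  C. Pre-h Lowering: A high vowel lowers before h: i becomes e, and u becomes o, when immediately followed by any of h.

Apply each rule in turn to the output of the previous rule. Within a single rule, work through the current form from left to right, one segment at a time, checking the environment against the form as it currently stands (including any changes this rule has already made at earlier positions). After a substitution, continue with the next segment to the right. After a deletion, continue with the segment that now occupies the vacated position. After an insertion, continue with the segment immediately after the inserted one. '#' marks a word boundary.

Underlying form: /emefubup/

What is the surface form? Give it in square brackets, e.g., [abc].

[hemefbp]

A Syncope: [emefubup] → [emefbp]
B Glottal Epenthesis: [emefbp] → [hemefbp]
C Pre-h Lowering: no change — [hemefbp]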